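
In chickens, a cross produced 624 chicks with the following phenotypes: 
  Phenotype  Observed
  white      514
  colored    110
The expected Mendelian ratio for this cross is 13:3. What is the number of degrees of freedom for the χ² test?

1

A goodness-of-fit test with 2 phenotype classes has df = 2 − 1 = 1.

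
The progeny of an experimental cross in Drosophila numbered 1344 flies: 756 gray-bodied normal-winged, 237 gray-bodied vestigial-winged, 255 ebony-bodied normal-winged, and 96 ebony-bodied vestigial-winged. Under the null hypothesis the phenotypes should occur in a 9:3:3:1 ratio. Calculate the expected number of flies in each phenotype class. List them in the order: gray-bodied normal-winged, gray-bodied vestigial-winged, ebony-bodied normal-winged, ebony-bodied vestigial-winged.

756, 252, 252, 84

Expected counts for N = 1344 under a 9:3:3:1 ratio (total parts = 16):
  gray-bodied normal-winged: 1344 × 9/16 = 756
  gray-bodied vestigial-winged: 1344 × 3/16 = 252
  ebony-bodied normal-winged: 1344 × 3/16 = 252
  ebony-bodied vestigial-winged: 1344 × 1/16 = 84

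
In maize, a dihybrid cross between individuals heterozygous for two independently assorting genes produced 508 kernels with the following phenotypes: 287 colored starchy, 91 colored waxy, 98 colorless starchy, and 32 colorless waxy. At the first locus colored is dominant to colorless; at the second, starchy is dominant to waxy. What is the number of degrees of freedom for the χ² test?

3

A dihybrid F₂ with independent assortment and complete dominance at both loci gives a 9:3:3:1 phenotypic ratio.
A goodness-of-fit test with 4 phenotype classes has df = 4 − 1 = 3.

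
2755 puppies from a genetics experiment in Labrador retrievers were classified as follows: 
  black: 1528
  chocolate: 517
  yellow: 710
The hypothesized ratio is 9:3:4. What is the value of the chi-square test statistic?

Total ratio parts = 16. Expected numbers out of 2755:
  black: 2755 × 9/16 = 1549.6875
  chocolate: 2755 × 3/16 = 516.5625
  yellow: 2755 × 4/16 = 688.75
χ² = Σ (O − E)² / E
  black: (1528 − 1549.6875)² / 1549.6875 = 0.3035
  chocolate: (517 − 516.5625)² / 516.5625 = 0.0004
  yellow: (710 − 688.75)² / 688.75 = 0.6556
χ² = 0.3035 + 0.0004 + 0.6556 = 0.9595 ≈ 0.960

0.960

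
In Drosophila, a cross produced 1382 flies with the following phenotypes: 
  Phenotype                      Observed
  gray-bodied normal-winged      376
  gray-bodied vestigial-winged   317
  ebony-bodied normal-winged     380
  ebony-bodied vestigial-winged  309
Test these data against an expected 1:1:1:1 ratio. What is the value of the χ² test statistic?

The 1:1:1:1 ratio has 4 parts, so with N = 1382 the expected counts are:
  gray-bodied normal-winged: 1382 × 1/4 = 345.5
  gray-bodied vestigial-winged: 1382 × 1/4 = 345.5
  ebony-bodied normal-winged: 1382 × 1/4 = 345.5
  ebony-bodied vestigial-winged: 1382 × 1/4 = 345.5
χ² = Σ (O − E)² / E
  gray-bodied normal-winged: (376 − 345.5)² / 345.5 = 2.6925
  gray-bodied vestigial-winged: (317 − 345.5)² / 345.5 = 2.3509
  ebony-bodied normal-winged: (380 − 345.5)² / 345.5 = 3.4450
  ebony-bodied vestigial-winged: (309 − 345.5)² / 345.5 = 3.8560
χ² = 2.6925 + 2.3509 + 3.4450 + 3.8560 = 12.3444 ≈ 12.344

12.344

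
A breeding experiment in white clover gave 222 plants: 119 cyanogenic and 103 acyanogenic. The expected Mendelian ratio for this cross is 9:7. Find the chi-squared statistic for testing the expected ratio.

0.632

Expected counts for N = 222 under a 9:7 ratio (total parts = 16):
  cyanogenic: 222 × 9/16 = 124.875
  acyanogenic: 222 × 7/16 = 97.125
χ² = Σ (O − E)² / E
  cyanogenic: (119 − 124.875)² / 124.875 = 0.2764
  acyanogenic: (103 − 97.125)² / 97.125 = 0.3554
χ² = 0.2764 + 0.3554 = 0.6318 ≈ 0.632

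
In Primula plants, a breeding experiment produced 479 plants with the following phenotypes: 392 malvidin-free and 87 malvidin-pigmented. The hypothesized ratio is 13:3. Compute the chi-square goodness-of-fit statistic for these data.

Total ratio parts = 16. Expected numbers out of 479:
  malvidin-free: 479 × 13/16 = 389.1875
  malvidin-pigmented: 479 × 3/16 = 89.8125
χ² = Σ (O − E)² / E
  malvidin-free: (392 − 389.1875)² / 389.1875 = 0.0203
  malvidin-pigmented: (87 − 89.8125)² / 89.8125 = 0.0881
χ² = 0.0203 + 0.0881 = 0.1084 ≈ 0.108

0.108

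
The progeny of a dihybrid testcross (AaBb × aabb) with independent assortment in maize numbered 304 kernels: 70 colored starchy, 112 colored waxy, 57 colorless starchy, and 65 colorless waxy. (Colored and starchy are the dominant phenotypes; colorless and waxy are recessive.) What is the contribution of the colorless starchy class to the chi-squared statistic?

4.750

A dihybrid testcross with independent assortment gives a 1:1:1:1 ratio.
The 1:1:1:1 ratio has 4 parts, so with N = 304 the expected counts are:
  colored starchy: 304 × 1/4 = 76
  colored waxy: 304 × 1/4 = 76
  colorless starchy: 304 × 1/4 = 76
  colorless waxy: 304 × 1/4 = 76
Contribution of colorless starchy: (57 − 76)² / 76 = 4.7500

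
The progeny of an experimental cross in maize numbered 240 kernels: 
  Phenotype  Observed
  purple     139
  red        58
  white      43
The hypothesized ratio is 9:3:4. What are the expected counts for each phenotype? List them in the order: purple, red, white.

The 9:3:4 ratio has 16 parts, so with N = 240 the expected counts are:
  purple: 240 × 9/16 = 135
  red: 240 × 3/16 = 45
  white: 240 × 4/16 = 60

135, 45, 60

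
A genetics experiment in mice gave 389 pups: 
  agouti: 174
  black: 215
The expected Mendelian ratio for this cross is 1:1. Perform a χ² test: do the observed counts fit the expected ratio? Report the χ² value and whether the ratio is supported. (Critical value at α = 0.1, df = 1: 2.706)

4.321; not consistent

The 1:1 ratio has 2 parts, so with N = 389 the expected counts are:
  agouti: 389 × 1/2 = 194.5
  black: 389 × 1/2 = 194.5
χ² = Σ (O − E)² / E
  agouti: (174 − 194.5)² / 194.5 = 2.1607
  black: (215 − 194.5)² / 194.5 = 2.1607
χ² = 2.1607 + 2.1607 = 4.3214 ≈ 4.321
Degrees of freedom = 2 − 1 = 1; critical value at α = 0.1 is 2.706.
Since 4.321 > 2.706, we reject the null hypothesis — the data do not fit the 1:1 ratio.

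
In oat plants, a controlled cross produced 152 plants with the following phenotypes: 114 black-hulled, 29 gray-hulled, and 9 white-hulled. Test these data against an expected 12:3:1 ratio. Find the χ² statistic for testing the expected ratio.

The 12:3:1 ratio has 16 parts, so with N = 152 the expected counts are:
  black-hulled: 152 × 12/16 = 114
  gray-hulled: 152 × 3/16 = 28.5
  white-hulled: 152 × 1/16 = 9.5
χ² = Σ (O − E)² / E
  black-hulled: (114 − 114)² / 114 = 0.0000
  gray-hulled: (29 − 28.5)² / 28.5 = 0.0088
  white-hulled: (9 − 9.5)² / 9.5 = 0.0263
χ² = 0.0000 + 0.0088 + 0.0263 = 0.0351 ≈ 0.035

0.035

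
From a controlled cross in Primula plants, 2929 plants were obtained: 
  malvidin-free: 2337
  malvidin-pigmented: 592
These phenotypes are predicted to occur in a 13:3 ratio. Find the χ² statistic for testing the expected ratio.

4.108

Expected counts for N = 2929 under a 13:3 ratio (total parts = 16):
  malvidin-free: 2929 × 13/16 = 2379.8125
  malvidin-pigmented: 2929 × 3/16 = 549.1875
χ² = Σ (O − E)² / E
  malvidin-free: (2337 − 2379.8125)² / 2379.8125 = 0.7702
  malvidin-pigmented: (592 − 549.1875)² / 549.1875 = 3.3375
χ² = 0.7702 + 3.3375 = 4.1077 ≈ 4.108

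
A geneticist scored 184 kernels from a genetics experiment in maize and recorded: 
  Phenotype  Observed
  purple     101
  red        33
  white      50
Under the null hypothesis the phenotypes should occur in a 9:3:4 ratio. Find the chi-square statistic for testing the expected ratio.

0.473

Expected counts for N = 184 under a 9:3:4 ratio (total parts = 16):
  purple: 184 × 9/16 = 103.5
  red: 184 × 3/16 = 34.5
  white: 184 × 4/16 = 46
χ² = Σ (O − E)² / E
  purple: (101 − 103.5)² / 103.5 = 0.0604
  red: (33 − 34.5)² / 34.5 = 0.0652
  white: (50 − 46)² / 46 = 0.3478
χ² = 0.0604 + 0.0652 + 0.3478 = 0.4734 ≈ 0.473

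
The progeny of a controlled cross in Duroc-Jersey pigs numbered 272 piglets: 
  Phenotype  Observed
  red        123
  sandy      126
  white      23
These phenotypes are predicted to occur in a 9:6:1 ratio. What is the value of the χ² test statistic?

Expected counts for N = 272 under a 9:6:1 ratio (total parts = 16):
  red: 272 × 9/16 = 153
  sandy: 272 × 6/16 = 102
  white: 272 × 1/16 = 17
χ² = Σ (O − E)² / E
  red: (123 − 153)² / 153 = 5.8824
  sandy: (126 − 102)² / 102 = 5.6471
  white: (23 − 17)² / 17 = 2.1176
χ² = 5.8824 + 5.6471 + 2.1176 = 13.6471 ≈ 13.647

13.647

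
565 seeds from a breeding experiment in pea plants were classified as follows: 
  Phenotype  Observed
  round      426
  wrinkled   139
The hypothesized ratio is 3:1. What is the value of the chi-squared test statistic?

0.048

Expected counts for N = 565 under a 3:1 ratio (total parts = 4):
  round: 565 × 3/4 = 423.75
  wrinkled: 565 × 1/4 = 141.25
χ² = Σ (O − E)² / E
  round: (426 − 423.75)² / 423.75 = 0.0119
  wrinkled: (139 − 141.25)² / 141.25 = 0.0358
χ² = 0.0119 + 0.0358 = 0.0477 ≈ 0.048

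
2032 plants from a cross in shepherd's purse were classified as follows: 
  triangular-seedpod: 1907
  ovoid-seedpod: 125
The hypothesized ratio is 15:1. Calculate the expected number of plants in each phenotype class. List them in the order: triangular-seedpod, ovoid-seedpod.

Total ratio parts = 16. Expected numbers out of 2032:
  triangular-seedpod: 2032 × 15/16 = 1905
  ovoid-seedpod: 2032 × 1/16 = 127

1905, 127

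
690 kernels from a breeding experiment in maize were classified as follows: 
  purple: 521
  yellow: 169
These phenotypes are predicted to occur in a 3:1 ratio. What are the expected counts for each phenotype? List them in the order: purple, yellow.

Total ratio parts = 4. Expected numbers out of 690:
  purple: 690 × 3/4 = 517.5
  yellow: 690 × 1/4 = 172.5

517.5, 172.5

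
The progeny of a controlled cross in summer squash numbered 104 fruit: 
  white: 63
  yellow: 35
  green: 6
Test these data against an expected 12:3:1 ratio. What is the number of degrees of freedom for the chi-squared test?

2

A goodness-of-fit test with 3 phenotype classes has df = 3 − 1 = 2.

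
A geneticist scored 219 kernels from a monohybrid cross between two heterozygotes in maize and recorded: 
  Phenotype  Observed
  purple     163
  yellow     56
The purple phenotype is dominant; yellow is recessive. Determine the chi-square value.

For a monohybrid cross between heterozygotes with complete dominance, the expected phenotypic ratio is 3:1.
Expected counts for N = 219 under a 3:1 ratio (total parts = 4):
  purple: 219 × 3/4 = 164.25
  yellow: 219 × 1/4 = 54.75
χ² = Σ (O − E)² / E
  purple: (163 − 164.25)² / 164.25 = 0.0095
  yellow: (56 − 54.75)² / 54.75 = 0.0285
χ² = 0.0095 + 0.0285 = 0.038

0.038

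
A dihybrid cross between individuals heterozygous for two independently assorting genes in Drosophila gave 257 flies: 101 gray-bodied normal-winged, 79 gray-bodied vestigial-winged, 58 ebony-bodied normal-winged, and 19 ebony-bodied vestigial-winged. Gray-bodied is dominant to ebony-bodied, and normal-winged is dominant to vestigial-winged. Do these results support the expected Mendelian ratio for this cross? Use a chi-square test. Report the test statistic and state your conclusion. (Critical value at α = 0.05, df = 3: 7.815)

A dihybrid F₂ with independent assortment and complete dominance at both loci gives a 9:3:3:1 phenotypic ratio.
Under the 9:3:3:1 hypothesis (Σ ratio = 16, N = 257):
  gray-bodied normal-winged: 257 × 9/16 = 144.5625
  gray-bodied vestigial-winged: 257 × 3/16 = 48.1875
  ebony-bodied normal-winged: 257 × 3/16 = 48.1875
  ebony-bodied vestigial-winged: 257 × 1/16 = 16.0625
χ² = Σ (O − E)² / E
  gray-bodied normal-winged: (101 − 144.5625)² / 144.5625 = 13.1271
  gray-bodied vestigial-winged: (79 − 48.1875)² / 48.1875 = 19.7024
  ebony-bodied normal-winged: (58 − 48.1875)² / 48.1875 = 1.9981
  ebony-bodied vestigial-winged: (19 − 16.0625)² / 16.0625 = 0.5372
χ² = 13.1271 + 19.7024 + 1.9981 + 0.5372 = 35.3648 ≈ 35.365
Degrees of freedom = 4 − 1 = 3; critical value at α = 0.05 is 7.815.
Since 35.365 > 7.815, we reject the null hypothesis — the data do not fit the 9:3:3:1 ratio.

35.365; not consistent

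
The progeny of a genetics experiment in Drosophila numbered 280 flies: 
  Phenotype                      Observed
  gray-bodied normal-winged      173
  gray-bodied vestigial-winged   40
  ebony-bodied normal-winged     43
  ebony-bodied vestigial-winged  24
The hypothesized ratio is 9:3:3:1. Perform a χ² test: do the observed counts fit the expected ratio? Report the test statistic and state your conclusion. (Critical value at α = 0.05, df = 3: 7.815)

8.635; not consistent

The 9:3:3:1 ratio has 16 parts, so with N = 280 the expected counts are:
  gray-bodied normal-winged: 280 × 9/16 = 157.5
  gray-bodied vestigial-winged: 280 × 3/16 = 52.5
  ebony-bodied normal-winged: 280 × 3/16 = 52.5
  ebony-bodied vestigial-winged: 280 × 1/16 = 17.5
χ² = Σ (O − E)² / E
  gray-bodied normal-winged: (173 − 157.5)² / 157.5 = 1.5254
  gray-bodied vestigial-winged: (40 − 52.5)² / 52.5 = 2.9762
  ebony-bodied normal-winged: (43 − 52.5)² / 52.5 = 1.7190
  ebony-bodied vestigial-winged: (24 − 17.5)² / 17.5 = 2.4143
χ² = 1.5254 + 2.9762 + 1.7190 + 2.4143 = 8.6349 ≈ 8.635
Degrees of freedom = 4 − 1 = 3; critical value at α = 0.05 is 7.815.
Since 8.635 > 7.815, we reject the null hypothesis — the data do not fit the 9:3:3:1 ratio.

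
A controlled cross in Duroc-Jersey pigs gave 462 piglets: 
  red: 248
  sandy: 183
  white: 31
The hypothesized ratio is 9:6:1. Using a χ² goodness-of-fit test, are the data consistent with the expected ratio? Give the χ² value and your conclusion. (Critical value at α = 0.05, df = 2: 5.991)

1.248; consistent

Under the 9:6:1 hypothesis (Σ ratio = 16, N = 462):
  red: 462 × 9/16 = 259.875
  sandy: 462 × 6/16 = 173.25
  white: 462 × 1/16 = 28.875
χ² = Σ (O − E)² / E
  red: (248 − 259.875)² / 259.875 = 0.5426
  sandy: (183 − 173.25)² / 173.25 = 0.5487
  white: (31 − 28.875)² / 28.875 = 0.1564
χ² = 0.5426 + 0.5487 + 0.1564 = 1.2477 ≈ 1.248
Degrees of freedom = 3 − 1 = 2; critical value at α = 0.05 is 5.991.
Since 1.248 < 5.991, we fail to reject the null hypothesis — the data are consistent with the 9:6:1 ratio.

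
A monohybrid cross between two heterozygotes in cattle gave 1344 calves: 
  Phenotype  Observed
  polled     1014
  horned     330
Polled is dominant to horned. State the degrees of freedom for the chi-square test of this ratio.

For a monohybrid cross between heterozygotes with complete dominance, the expected phenotypic ratio is 3:1.
A goodness-of-fit test with 2 phenotype classes has df = 2 − 1 = 1.

1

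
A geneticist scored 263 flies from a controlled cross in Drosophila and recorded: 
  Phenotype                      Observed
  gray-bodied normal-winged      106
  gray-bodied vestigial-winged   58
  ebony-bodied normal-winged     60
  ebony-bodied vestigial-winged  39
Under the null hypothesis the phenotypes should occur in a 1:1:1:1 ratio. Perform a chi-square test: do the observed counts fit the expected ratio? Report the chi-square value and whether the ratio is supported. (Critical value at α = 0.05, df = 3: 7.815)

36.939; not consistent

The 1:1:1:1 ratio has 4 parts, so with N = 263 the expected counts are:
  gray-bodied normal-winged: 263 × 1/4 = 65.75
  gray-bodied vestigial-winged: 263 × 1/4 = 65.75
  ebony-bodied normal-winged: 263 × 1/4 = 65.75
  ebony-bodied vestigial-winged: 263 × 1/4 = 65.75
χ² = Σ (O − E)² / E
  gray-bodied normal-winged: (106 − 65.75)² / 65.75 = 24.6397
  gray-bodied vestigial-winged: (58 − 65.75)² / 65.75 = 0.9135
  ebony-bodied normal-winged: (60 − 65.75)² / 65.75 = 0.5029
  ebony-bodied vestigial-winged: (39 − 65.75)² / 65.75 = 10.8831
χ² = 24.6397 + 0.9135 + 0.5029 + 10.8831 = 36.9392 ≈ 36.939
Degrees of freedom = 4 − 1 = 3; critical value at α = 0.05 is 7.815.
Since 36.939 > 7.815, we reject the null hypothesis — the data do not fit the 1:1:1:1 ratio.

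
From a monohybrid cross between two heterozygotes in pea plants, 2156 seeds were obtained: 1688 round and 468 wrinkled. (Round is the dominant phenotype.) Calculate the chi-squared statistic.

For a monohybrid cross between heterozygotes with complete dominance, the expected phenotypic ratio is 3:1.
Under the 3:1 hypothesis (Σ ratio = 4, N = 2156):
  round: 2156 × 3/4 = 1617
  wrinkled: 2156 × 1/4 = 539
χ² = Σ (O − E)² / E
  round: (1688 − 1617)² / 1617 = 3.1175
  wrinkled: (468 − 539)² / 539 = 9.3525
χ² = 3.1175 + 9.3525 = 12.470

12.470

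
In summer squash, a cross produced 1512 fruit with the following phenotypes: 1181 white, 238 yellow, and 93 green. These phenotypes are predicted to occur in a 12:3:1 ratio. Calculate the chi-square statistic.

Expected counts for N = 1512 under a 12:3:1 ratio (total parts = 16):
  white: 1512 × 12/16 = 1134
  yellow: 1512 × 3/16 = 283.5
  green: 1512 × 1/16 = 94.5
χ² = Σ (O − E)² / E
  white: (1181 − 1134)² / 1134 = 1.9480
  yellow: (238 − 283.5)² / 283.5 = 7.3025
  green: (93 − 94.5)² / 94.5 = 0.0238
χ² = 1.9480 + 7.3025 + 0.0238 = 9.2743 ≈ 9.274

9.274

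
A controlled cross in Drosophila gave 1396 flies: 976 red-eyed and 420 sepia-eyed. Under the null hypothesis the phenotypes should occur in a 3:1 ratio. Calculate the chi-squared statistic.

Expected counts for N = 1396 under a 3:1 ratio (total parts = 4):
  red-eyed: 1396 × 3/4 = 1047
  sepia-eyed: 1396 × 1/4 = 349
χ² = Σ (O − E)² / E
  red-eyed: (976 − 1047)² / 1047 = 4.8147
  sepia-eyed: (420 − 349)² / 349 = 14.4441
χ² = 4.8147 + 14.4441 = 19.2588 ≈ 19.259

19.259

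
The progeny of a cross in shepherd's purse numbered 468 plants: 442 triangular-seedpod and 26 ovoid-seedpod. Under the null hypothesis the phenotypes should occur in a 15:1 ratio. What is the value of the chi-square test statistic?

0.385

The 15:1 ratio has 16 parts, so with N = 468 the expected counts are:
  triangular-seedpod: 468 × 15/16 = 438.75
  ovoid-seedpod: 468 × 1/16 = 29.25
χ² = Σ (O − E)² / E
  triangular-seedpod: (442 − 438.75)² / 438.75 = 0.0241
  ovoid-seedpod: (26 − 29.25)² / 29.25 = 0.3611
χ² = 0.0241 + 0.3611 = 0.3852 ≈ 0.385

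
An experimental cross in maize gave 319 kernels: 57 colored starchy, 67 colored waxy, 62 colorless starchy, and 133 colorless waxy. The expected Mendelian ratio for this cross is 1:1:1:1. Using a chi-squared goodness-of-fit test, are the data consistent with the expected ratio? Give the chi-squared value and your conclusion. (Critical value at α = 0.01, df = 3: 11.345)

Expected counts for N = 319 under a 1:1:1:1 ratio (total parts = 4):
  colored starchy: 319 × 1/4 = 79.75
  colored waxy: 319 × 1/4 = 79.75
  colorless starchy: 319 × 1/4 = 79.75
  colorless waxy: 319 × 1/4 = 79.75
χ² = Σ (O − E)² / E
  colored starchy: (57 − 79.75)² / 79.75 = 6.4898
  colored waxy: (67 − 79.75)² / 79.75 = 2.0384
  colorless starchy: (62 − 79.75)² / 79.75 = 3.9506
  colorless waxy: (133 − 79.75)² / 79.75 = 35.5556
χ² = 6.4898 + 2.0384 + 3.9506 + 35.5556 = 48.0344 ≈ 48.034
Degrees of freedom = 4 − 1 = 3; critical value at α = 0.01 is 11.345.
Since 48.034 > 11.345, we reject the null hypothesis — the data do not fit the 1:1:1:1 ratio.

48.034; not consistent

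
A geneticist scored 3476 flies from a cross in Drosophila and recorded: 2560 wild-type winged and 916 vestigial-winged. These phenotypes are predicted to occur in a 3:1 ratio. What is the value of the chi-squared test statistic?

Expected counts for N = 3476 under a 3:1 ratio (total parts = 4):
  wild-type winged: 3476 × 3/4 = 2607
  vestigial-winged: 3476 × 1/4 = 869
χ² = Σ (O − E)² / E
  wild-type winged: (2560 − 2607)² / 2607 = 0.8473
  vestigial-winged: (916 − 869)² / 869 = 2.5420
χ² = 0.8473 + 2.5420 = 3.3893 ≈ 3.389

3.389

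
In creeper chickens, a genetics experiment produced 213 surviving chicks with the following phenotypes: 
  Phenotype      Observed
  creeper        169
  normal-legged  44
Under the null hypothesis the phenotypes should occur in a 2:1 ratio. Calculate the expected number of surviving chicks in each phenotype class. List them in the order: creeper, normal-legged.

142, 71

Total ratio parts = 3. Expected numbers out of 213:
  creeper: 213 × 2/3 = 142
  normal-legged: 213 × 1/3 = 71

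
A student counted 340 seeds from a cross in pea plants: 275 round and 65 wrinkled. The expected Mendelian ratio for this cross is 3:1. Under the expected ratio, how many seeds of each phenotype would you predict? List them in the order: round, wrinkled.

255, 85

Total ratio parts = 4. Expected numbers out of 340:
  round: 340 × 3/4 = 255
  wrinkled: 340 × 1/4 = 85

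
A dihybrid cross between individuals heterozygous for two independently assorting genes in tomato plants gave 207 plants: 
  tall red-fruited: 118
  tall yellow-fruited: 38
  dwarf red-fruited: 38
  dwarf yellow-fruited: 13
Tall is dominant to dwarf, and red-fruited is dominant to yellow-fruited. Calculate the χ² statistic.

0.055

A dihybrid F₂ with independent assortment and complete dominance at both loci gives a 9:3:3:1 phenotypic ratio.
Total ratio parts = 16. Expected numbers out of 207:
  tall red-fruited: 207 × 9/16 = 116.4375
  tall yellow-fruited: 207 × 3/16 = 38.8125
  dwarf red-fruited: 207 × 3/16 = 38.8125
  dwarf yellow-fruited: 207 × 1/16 = 12.9375
χ² = Σ (O − E)² / E
  tall red-fruited: (118 − 116.4375)² / 116.4375 = 0.0210
  tall yellow-fruited: (38 − 38.8125)² / 38.8125 = 0.0170
  dwarf red-fruited: (38 − 38.8125)² / 38.8125 = 0.0170
  dwarf yellow-fruited: (13 − 12.9375)² / 12.9375 = 0.0003
χ² = 0.0210 + 0.0170 + 0.0170 + 0.0003 = 0.0553 ≈ 0.055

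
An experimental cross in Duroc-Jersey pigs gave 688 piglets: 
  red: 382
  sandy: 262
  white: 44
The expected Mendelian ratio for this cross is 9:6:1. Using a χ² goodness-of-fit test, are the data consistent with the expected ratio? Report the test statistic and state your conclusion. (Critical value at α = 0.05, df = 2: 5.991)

Under the 9:6:1 hypothesis (Σ ratio = 16, N = 688):
  red: 688 × 9/16 = 387
  sandy: 688 × 6/16 = 258
  white: 688 × 1/16 = 43
χ² = Σ (O − E)² / E
  red: (382 − 387)² / 387 = 0.0646
  sandy: (262 − 258)² / 258 = 0.0620
  white: (44 − 43)² / 43 = 0.0233
χ² = 0.0646 + 0.0620 + 0.0233 = 0.1499 ≈ 0.150
Degrees of freedom = 3 − 1 = 2; critical value at α = 0.05 is 5.991.
Since 0.150 < 5.991, we fail to reject the null hypothesis — the data are consistent with the 9:6:1 ratio.

0.150; consistent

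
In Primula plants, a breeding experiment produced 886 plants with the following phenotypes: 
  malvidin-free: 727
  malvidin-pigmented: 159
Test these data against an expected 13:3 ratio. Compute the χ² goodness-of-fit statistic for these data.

Total ratio parts = 16. Expected numbers out of 886:
  malvidin-free: 886 × 13/16 = 719.875
  malvidin-pigmented: 886 × 3/16 = 166.125
χ² = Σ (O − E)² / E
  malvidin-free: (727 − 719.875)² / 719.875 = 0.0705
  malvidin-pigmented: (159 − 166.125)² / 166.125 = 0.3056
χ² = 0.0705 + 0.3056 = 0.3761 ≈ 0.376

0.376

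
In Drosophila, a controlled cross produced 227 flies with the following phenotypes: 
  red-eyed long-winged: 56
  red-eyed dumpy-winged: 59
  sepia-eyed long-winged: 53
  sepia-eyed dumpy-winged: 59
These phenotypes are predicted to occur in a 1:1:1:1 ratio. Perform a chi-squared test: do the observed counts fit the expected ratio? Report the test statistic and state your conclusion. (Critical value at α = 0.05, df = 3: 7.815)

0.436; consistent

The 1:1:1:1 ratio has 4 parts, so with N = 227 the expected counts are:
  red-eyed long-winged: 227 × 1/4 = 56.75
  red-eyed dumpy-winged: 227 × 1/4 = 56.75
  sepia-eyed long-winged: 227 × 1/4 = 56.75
  sepia-eyed dumpy-winged: 227 × 1/4 = 56.75
χ² = Σ (O − E)² / E
  red-eyed long-winged: (56 − 56.75)² / 56.75 = 0.0099
  red-eyed dumpy-winged: (59 − 56.75)² / 56.75 = 0.0892
  sepia-eyed long-winged: (53 − 56.75)² / 56.75 = 0.2478
  sepia-eyed dumpy-winged: (59 − 56.75)² / 56.75 = 0.0892
χ² = 0.0099 + 0.0892 + 0.2478 + 0.0892 = 0.4361 ≈ 0.436
Degrees of freedom = 4 − 1 = 3; critical value at α = 0.05 is 7.815.
Since 0.436 < 7.815, we fail to reject the null hypothesis — the data are consistent with the 1:1:1:1 ratio.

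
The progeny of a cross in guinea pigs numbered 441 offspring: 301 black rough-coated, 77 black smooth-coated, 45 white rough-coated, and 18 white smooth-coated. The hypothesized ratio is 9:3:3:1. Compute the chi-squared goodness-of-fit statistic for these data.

The 9:3:3:1 ratio has 16 parts, so with N = 441 the expected counts are:
  black rough-coated: 441 × 9/16 = 248.0625
  black smooth-coated: 441 × 3/16 = 82.6875
  white rough-coated: 441 × 3/16 = 82.6875
  white smooth-coated: 441 × 1/16 = 27.5625
χ² = Σ (O − E)² / E
  black rough-coated: (301 − 248.0625)² / 248.0625 = 11.2971
  black smooth-coated: (77 − 82.6875)² / 82.6875 = 0.3912
  white rough-coated: (45 − 82.6875)² / 82.6875 = 17.1773
  white smooth-coated: (18 − 27.5625)² / 27.5625 = 3.3176
χ² = 11.2971 + 0.3912 + 17.1773 + 3.3176 = 32.1832 ≈ 32.183

32.183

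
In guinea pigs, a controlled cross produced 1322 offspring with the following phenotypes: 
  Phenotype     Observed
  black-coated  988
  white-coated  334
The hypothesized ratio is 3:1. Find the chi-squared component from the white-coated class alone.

0.037

The 3:1 ratio has 4 parts, so with N = 1322 the expected counts are:
  black-coated: 1322 × 3/4 = 991.5
  white-coated: 1322 × 1/4 = 330.5
Contribution of white-coated: (334 − 330.5)² / 330.5 = 0.0371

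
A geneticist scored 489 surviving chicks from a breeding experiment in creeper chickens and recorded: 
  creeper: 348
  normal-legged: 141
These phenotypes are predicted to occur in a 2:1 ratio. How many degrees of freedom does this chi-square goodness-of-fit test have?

A goodness-of-fit test with 2 phenotype classes has df = 2 − 1 = 1.

1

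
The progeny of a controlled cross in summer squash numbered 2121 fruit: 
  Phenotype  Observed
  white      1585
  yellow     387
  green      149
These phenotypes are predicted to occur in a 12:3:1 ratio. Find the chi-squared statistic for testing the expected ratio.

2.346

Under the 12:3:1 hypothesis (Σ ratio = 16, N = 2121):
  white: 2121 × 12/16 = 1590.75
  yellow: 2121 × 3/16 = 397.6875
  green: 2121 × 1/16 = 132.5625
χ² = Σ (O − E)² / E
  white: (1585 − 1590.75)² / 1590.75 = 0.0208
  yellow: (387 − 397.6875)² / 397.6875 = 0.2872
  green: (149 − 132.5625)² / 132.5625 = 2.0382
χ² = 0.0208 + 0.2872 + 2.0382 = 2.3462 ≈ 2.346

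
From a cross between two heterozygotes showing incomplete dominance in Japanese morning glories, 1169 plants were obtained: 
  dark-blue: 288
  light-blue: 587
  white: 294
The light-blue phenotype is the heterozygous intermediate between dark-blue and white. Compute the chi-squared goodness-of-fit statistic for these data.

With incomplete dominance, a heterozygote × heterozygote cross gives a 1:2:1 phenotypic ratio.
The 1:2:1 ratio has 4 parts, so with N = 1169 the expected counts are:
  dark-blue: 1169 × 1/4 = 292.25
  light-blue: 1169 × 2/4 = 584.5
  white: 1169 × 1/4 = 292.25
χ² = Σ (O − E)² / E
  dark-blue: (288 − 292.25)² / 292.25 = 0.0618
  light-blue: (587 − 584.5)² / 584.5 = 0.0107
  white: (294 − 292.25)² / 292.25 = 0.0105
χ² = 0.0618 + 0.0107 + 0.0105 = 0.083

0.083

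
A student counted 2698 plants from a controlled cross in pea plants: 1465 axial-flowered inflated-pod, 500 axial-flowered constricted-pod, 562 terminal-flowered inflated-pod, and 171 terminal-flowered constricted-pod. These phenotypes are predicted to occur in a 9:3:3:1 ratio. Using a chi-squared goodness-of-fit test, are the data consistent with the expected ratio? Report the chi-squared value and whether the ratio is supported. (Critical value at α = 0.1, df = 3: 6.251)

8.153; not consistent

Expected counts for N = 2698 under a 9:3:3:1 ratio (total parts = 16):
  axial-flowered inflated-pod: 2698 × 9/16 = 1517.625
  axial-flowered constricted-pod: 2698 × 3/16 = 505.875
  terminal-flowered inflated-pod: 2698 × 3/16 = 505.875
  terminal-flowered constricted-pod: 2698 × 1/16 = 168.625
χ² = Σ (O − E)² / E
  axial-flowered inflated-pod: (1465 − 1517.625)² / 1517.625 = 1.8248
  axial-flowered constricted-pod: (500 − 505.875)² / 505.875 = 0.0682
  terminal-flowered inflated-pod: (562 − 505.875)² / 505.875 = 6.2269
  terminal-flowered constricted-pod: (171 − 168.625)² / 168.625 = 0.0335
χ² = 1.8248 + 0.0682 + 6.2269 + 0.0335 = 8.1534 ≈ 8.153
Degrees of freedom = 4 − 1 = 3; critical value at α = 0.1 is 6.251.
Since 8.153 > 6.251, we reject the null hypothesis — the data do not fit the 9:3:3:1 ratio.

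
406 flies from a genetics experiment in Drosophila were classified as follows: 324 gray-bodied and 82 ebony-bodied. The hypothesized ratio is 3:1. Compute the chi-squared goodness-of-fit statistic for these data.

4.995

The 3:1 ratio has 4 parts, so with N = 406 the expected counts are:
  gray-bodied: 406 × 3/4 = 304.5
  ebony-bodied: 406 × 1/4 = 101.5
χ² = Σ (O − E)² / E
  gray-bodied: (324 − 304.5)² / 304.5 = 1.2488
  ebony-bodied: (82 − 101.5)² / 101.5 = 3.7463
χ² = 1.2488 + 3.7463 = 4.9951 ≈ 4.995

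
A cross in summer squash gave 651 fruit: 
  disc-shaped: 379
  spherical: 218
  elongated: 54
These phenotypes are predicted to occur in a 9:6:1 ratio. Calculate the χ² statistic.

The 9:6:1 ratio has 16 parts, so with N = 651 the expected counts are:
  disc-shaped: 651 × 9/16 = 366.1875
  spherical: 651 × 6/16 = 244.125
  elongated: 651 × 1/16 = 40.6875
χ² = Σ (O − E)² / E
  disc-shaped: (379 − 366.1875)² / 366.1875 = 0.4483
  spherical: (218 − 244.125)² / 244.125 = 2.7958
  elongated: (54 − 40.6875)² / 40.6875 = 4.3557
χ² = 0.4483 + 2.7958 + 4.3557 = 7.5998 ≈ 7.600

7.600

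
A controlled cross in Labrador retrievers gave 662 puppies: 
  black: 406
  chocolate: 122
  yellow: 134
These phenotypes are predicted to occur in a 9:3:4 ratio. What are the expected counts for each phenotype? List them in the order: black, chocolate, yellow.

Expected counts for N = 662 under a 9:3:4 ratio (total parts = 16):
  black: 662 × 9/16 = 372.375
  chocolate: 662 × 3/16 = 124.125
  yellow: 662 × 4/16 = 165.5

372.375, 124.125, 165.5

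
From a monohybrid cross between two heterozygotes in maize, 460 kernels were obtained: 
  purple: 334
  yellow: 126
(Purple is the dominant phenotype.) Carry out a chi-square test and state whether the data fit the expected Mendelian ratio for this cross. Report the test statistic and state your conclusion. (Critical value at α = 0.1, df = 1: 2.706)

1.403; consistent

For a monohybrid cross between heterozygotes with complete dominance, the expected phenotypic ratio is 3:1.
Expected counts for N = 460 under a 3:1 ratio (total parts = 4):
  purple: 460 × 3/4 = 345
  yellow: 460 × 1/4 = 115
χ² = Σ (O − E)² / E
  purple: (334 − 345)² / 345 = 0.3507
  yellow: (126 − 115)² / 115 = 1.0522
χ² = 0.3507 + 1.0522 = 1.4029 ≈ 1.403
Degrees of freedom = 2 − 1 = 1; critical value at α = 0.1 is 2.706.
Since 1.403 < 2.706, we fail to reject the null hypothesis — the data are consistent with the 3:1 ratio.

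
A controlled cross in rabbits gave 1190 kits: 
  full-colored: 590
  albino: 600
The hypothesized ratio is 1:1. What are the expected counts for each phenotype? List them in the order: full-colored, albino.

595, 595

Total ratio parts = 2. Expected numbers out of 1190:
  full-colored: 1190 × 1/2 = 595
  albino: 1190 × 1/2 = 595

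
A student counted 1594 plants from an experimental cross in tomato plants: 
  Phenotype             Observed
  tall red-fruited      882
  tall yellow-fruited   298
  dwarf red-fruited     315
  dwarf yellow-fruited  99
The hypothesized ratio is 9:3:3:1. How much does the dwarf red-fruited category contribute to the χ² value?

The 9:3:3:1 ratio has 16 parts, so with N = 1594 the expected counts are:
  tall red-fruited: 1594 × 9/16 = 896.625
  tall yellow-fruited: 1594 × 3/16 = 298.875
  dwarf red-fruited: 1594 × 3/16 = 298.875
  dwarf yellow-fruited: 1594 × 1/16 = 99.625
Contribution of dwarf red-fruited: (315 − 298.875)² / 298.875 = 0.8700

0.870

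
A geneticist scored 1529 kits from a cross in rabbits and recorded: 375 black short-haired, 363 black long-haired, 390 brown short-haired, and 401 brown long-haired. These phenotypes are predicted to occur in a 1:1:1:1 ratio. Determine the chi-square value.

Expected counts for N = 1529 under a 1:1:1:1 ratio (total parts = 4):
  black short-haired: 1529 × 1/4 = 382.25
  black long-haired: 1529 × 1/4 = 382.25
  brown short-haired: 1529 × 1/4 = 382.25
  brown long-haired: 1529 × 1/4 = 382.25
χ² = Σ (O − E)² / E
  black short-haired: (375 − 382.25)² / 382.25 = 0.1375
  black long-haired: (363 − 382.25)² / 382.25 = 0.9694
  brown short-haired: (390 − 382.25)² / 382.25 = 0.1571
  brown long-haired: (401 − 382.25)² / 382.25 = 0.9197
χ² = 0.1375 + 0.9694 + 0.1571 + 0.9197 = 2.1837 ≈ 2.184

2.184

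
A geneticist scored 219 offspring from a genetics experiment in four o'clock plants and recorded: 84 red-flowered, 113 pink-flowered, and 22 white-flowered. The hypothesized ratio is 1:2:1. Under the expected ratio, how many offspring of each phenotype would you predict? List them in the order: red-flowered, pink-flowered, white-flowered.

Total ratio parts = 4. Expected numbers out of 219:
  red-flowered: 219 × 1/4 = 54.75
  pink-flowered: 219 × 2/4 = 109.5
  white-flowered: 219 × 1/4 = 54.75

54.75, 109.5, 54.75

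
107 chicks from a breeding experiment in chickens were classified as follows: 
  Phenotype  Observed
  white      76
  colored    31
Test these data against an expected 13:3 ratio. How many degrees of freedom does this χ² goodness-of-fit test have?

A goodness-of-fit test with 2 phenotype classes has df = 2 − 1 = 1.

1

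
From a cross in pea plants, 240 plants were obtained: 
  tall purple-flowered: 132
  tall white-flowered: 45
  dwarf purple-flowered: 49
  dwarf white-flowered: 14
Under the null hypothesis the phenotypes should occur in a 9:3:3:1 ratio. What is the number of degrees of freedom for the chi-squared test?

3

A goodness-of-fit test with 4 phenotype classes has df = 4 − 1 = 3.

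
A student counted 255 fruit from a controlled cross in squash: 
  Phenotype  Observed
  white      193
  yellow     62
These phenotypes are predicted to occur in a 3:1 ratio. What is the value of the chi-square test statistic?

Expected counts for N = 255 under a 3:1 ratio (total parts = 4):
  white: 255 × 3/4 = 191.25
  yellow: 255 × 1/4 = 63.75
χ² = Σ (O − E)² / E
  white: (193 − 191.25)² / 191.25 = 0.0160
  yellow: (62 − 63.75)² / 63.75 = 0.0480
χ² = 0.0160 + 0.0480 = 0.064

0.064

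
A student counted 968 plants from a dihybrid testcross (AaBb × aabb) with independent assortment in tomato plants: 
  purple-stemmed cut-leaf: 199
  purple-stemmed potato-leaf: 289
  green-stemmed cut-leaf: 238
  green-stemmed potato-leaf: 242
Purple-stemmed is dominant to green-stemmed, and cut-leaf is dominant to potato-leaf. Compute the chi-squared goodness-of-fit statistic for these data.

A dihybrid testcross with independent assortment gives a 1:1:1:1 ratio.
The 1:1:1:1 ratio has 4 parts, so with N = 968 the expected counts are:
  purple-stemmed cut-leaf: 968 × 1/4 = 242
  purple-stemmed potato-leaf: 968 × 1/4 = 242
  green-stemmed cut-leaf: 968 × 1/4 = 242
  green-stemmed potato-leaf: 968 × 1/4 = 242
χ² = Σ (O − E)² / E
  purple-stemmed cut-leaf: (199 − 242)² / 242 = 7.6405
  purple-stemmed potato-leaf: (289 − 242)² / 242 = 9.1281
  green-stemmed cut-leaf: (238 − 242)² / 242 = 0.0661
  green-stemmed potato-leaf: (242 − 242)² / 242 = 0.0000
χ² = 7.6405 + 9.1281 + 0.0661 + 0.0000 = 16.8347 ≈ 16.835

16.835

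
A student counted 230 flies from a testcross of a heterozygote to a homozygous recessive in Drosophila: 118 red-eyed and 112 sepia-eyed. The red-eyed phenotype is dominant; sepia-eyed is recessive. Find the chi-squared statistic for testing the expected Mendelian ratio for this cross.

0.157

A testcross of a heterozygote (Aa × aa) gives a 1:1 phenotypic ratio.
Expected counts for N = 230 under a 1:1 ratio (total parts = 2):
  red-eyed: 230 × 1/2 = 115
  sepia-eyed: 230 × 1/2 = 115
χ² = Σ (O − E)² / E
  red-eyed: (118 − 115)² / 115 = 0.0783
  sepia-eyed: (112 − 115)² / 115 = 0.0783
χ² = 0.0783 + 0.0783 = 0.1566 ≈ 0.157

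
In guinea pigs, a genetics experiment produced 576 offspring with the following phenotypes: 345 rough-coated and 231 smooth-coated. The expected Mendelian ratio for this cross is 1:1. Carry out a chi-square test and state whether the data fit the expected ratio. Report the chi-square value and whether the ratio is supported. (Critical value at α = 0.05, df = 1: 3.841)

22.562; not consistent

Total ratio parts = 2. Expected numbers out of 576:
  rough-coated: 576 × 1/2 = 288
  smooth-coated: 576 × 1/2 = 288
χ² = Σ (O − E)² / E
  rough-coated: (345 − 288)² / 288 = 11.2812
  smooth-coated: (231 − 288)² / 288 = 11.2812
χ² = 11.2812 + 11.2812 = 22.5624 ≈ 22.562
Degrees of freedom = 2 − 1 = 1; critical value at α = 0.05 is 3.841.
Since 22.562 > 3.841, we reject the null hypothesis — the data do not fit the 1:1 ratio.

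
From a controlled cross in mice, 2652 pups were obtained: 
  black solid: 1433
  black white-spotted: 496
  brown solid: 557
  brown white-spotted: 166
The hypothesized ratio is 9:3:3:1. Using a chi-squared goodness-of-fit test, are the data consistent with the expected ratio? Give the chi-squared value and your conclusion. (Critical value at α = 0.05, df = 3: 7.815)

9.497; not consistent

Under the 9:3:3:1 hypothesis (Σ ratio = 16, N = 2652):
  black solid: 2652 × 9/16 = 1491.75
  black white-spotted: 2652 × 3/16 = 497.25
  brown solid: 2652 × 3/16 = 497.25
  brown white-spotted: 2652 × 1/16 = 165.75
χ² = Σ (O − E)² / E
  black solid: (1433 − 1491.75)² / 1491.75 = 2.3138
  black white-spotted: (496 − 497.25)² / 497.25 = 0.0031
  brown solid: (557 − 497.25)² / 497.25 = 7.1796
  brown white-spotted: (166 − 165.75)² / 165.75 = 0.0004
χ² = 2.3138 + 0.0031 + 7.1796 + 0.0004 = 9.4969 ≈ 9.497
Degrees of freedom = 4 − 1 = 3; critical value at α = 0.05 is 7.815.
Since 9.497 > 7.815, we reject the null hypothesis — the data do not fit the 9:3:3:1 ratio.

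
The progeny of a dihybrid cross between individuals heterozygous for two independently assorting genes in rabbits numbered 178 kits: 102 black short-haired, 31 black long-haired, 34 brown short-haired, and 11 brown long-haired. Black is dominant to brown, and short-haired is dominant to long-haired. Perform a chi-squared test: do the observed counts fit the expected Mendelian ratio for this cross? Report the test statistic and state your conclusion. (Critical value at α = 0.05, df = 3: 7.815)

0.217; consistent

A dihybrid F₂ with independent assortment and complete dominance at both loci gives a 9:3:3:1 phenotypic ratio.
Expected counts for N = 178 under a 9:3:3:1 ratio (total parts = 16):
  black short-haired: 178 × 9/16 = 100.125
  black long-haired: 178 × 3/16 = 33.375
  brown short-haired: 178 × 3/16 = 33.375
  brown long-haired: 178 × 1/16 = 11.125
χ² = Σ (O − E)² / E
  black short-haired: (102 − 100.125)² / 100.125 = 0.0351
  black long-haired: (31 − 33.375)² / 33.375 = 0.1690
  brown short-haired: (34 − 33.375)² / 33.375 = 0.0117
  brown long-haired: (11 − 11.125)² / 11.125 = 0.0014
χ² = 0.0351 + 0.1690 + 0.0117 + 0.0014 = 0.2172 ≈ 0.217
Degrees of freedom = 4 − 1 = 3; critical value at α = 0.05 is 7.815.
Since 0.217 < 7.815, we fail to reject the null hypothesis — the data are consistent with the 9:3:3:1 ratio.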